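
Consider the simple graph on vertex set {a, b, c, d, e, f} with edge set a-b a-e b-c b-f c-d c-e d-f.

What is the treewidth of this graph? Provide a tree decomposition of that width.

Each bag holds 3 vertices, so the decomposition has width 2, which upper-bounds the treewidth. The edges e–a–b–c–e form a cycle, so G is not a tree and its treewidth is at least 2. Hence tw(G) = 2 exactly.

Treewidth 2.
One such decomposition:
Bags: B1 = {a, c, e}  B2 = {a, b, c}  B3 = {b, c, d}  B4 = {b, d, f}
Tree: B1–B2, B2–B3, B3–B4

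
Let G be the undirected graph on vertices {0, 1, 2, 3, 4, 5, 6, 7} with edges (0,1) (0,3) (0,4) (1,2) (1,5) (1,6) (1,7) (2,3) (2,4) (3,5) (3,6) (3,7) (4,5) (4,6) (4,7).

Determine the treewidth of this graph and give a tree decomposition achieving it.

Treewidth 3.
One optimal decomposition is:
Bags: B1 = {1, 3, 4, 7}  B2 = {0, 1, 3, 4}  B3 = {1, 3, 4, 6}  B4 = {1, 3, 4, 5}  B5 = {1, 2, 3, 4}
Tree: B1–B2, B2–B3, B3–B4, B4–B5

Every bag has size at most 4, so the width is 4 − 1 = 3 and tw(G) ≤ 3. For the lower bound: the 4 vertex sets {1,7}, {0,4}, {3}, {6} are disjoint, each induces a connected subgraph, and every pair is joined by at least one edge of G. Contracting each set to a single vertex therefore yields K_{4} as a minor, and since treewidth is minor-monotone, tw(G) ≥ tw(K_{4}) = 3. Therefore the treewidth is 3.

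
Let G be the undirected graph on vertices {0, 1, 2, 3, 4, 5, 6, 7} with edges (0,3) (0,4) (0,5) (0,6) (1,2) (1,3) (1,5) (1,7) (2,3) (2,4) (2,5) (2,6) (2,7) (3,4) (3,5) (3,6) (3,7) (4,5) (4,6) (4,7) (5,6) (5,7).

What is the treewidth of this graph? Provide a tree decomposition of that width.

Every bag has size at most 5, so the width is 5 − 1 = 4 and tw(G) ≤ 4. On the other hand G contains the 5-clique {0, 3, 4, 5, 6}. A clique must lie in a single bag of any decomposition, so no decomposition can have width below 4. Therefore the treewidth is 4.

Treewidth 4.
One optimal decomposition is:
Bags: B1 = {1, 2, 3, 5, 7}  B2 = {2, 3, 4, 5, 7}  B3 = {2, 3, 4, 5, 6}  B4 = {0, 3, 4, 5, 6}
Tree: B1–B2, B2–B3, B3–B4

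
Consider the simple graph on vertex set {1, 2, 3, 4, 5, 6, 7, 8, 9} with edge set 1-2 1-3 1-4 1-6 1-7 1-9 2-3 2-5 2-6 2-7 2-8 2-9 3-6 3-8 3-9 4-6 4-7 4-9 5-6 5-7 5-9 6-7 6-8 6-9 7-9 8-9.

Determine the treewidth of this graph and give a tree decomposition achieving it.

The largest bag has 5 vertices, giving width 4; this decomposition certifies tw(G) ≤ 4. Conversely, {2, 3, 6, 8, 9} is a clique of size 5, and the vertices of any clique must share a bag in every tree decomposition; so some bag has ≥ 5 vertices and tw(G) ≥ 4. The upper and lower bounds meet at 4, so that is the treewidth.

Treewidth 4.
One such decomposition:
Bags: B1 = {1, 2, 3, 6, 9}  B2 = {1, 2, 6, 7, 9}  B3 = {2, 5, 6, 7, 9}  B4 = {2, 3, 6, 8, 9}  B5 = {1, 4, 6, 7, 9}
Tree: B1–B2, B2–B3, B1–B4, B2–B5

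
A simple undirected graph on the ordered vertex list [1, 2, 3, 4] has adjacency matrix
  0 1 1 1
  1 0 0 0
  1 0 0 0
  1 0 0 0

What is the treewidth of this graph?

A width-1 tree decomposition is:
Bags: B1 = {1, 4}  B2 = {1, 2}  B3 = {1, 3}
Tree: B1–B2, B2–B3
Each bag holds 2 vertices, so the decomposition has width 1, which upper-bounds the treewidth. Any graph with an edge has treewidth ≥ 1, and G has the edge 4–1. The upper and lower bounds meet at 1, so that is the treewidth.

1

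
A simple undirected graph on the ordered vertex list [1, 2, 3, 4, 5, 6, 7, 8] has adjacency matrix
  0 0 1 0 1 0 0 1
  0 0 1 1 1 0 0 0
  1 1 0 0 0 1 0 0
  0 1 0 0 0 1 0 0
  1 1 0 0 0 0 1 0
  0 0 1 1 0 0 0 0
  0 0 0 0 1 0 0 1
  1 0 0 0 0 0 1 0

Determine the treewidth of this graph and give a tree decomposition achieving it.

Treewidth 2.
Bags: B1 = {1, 7, 8}  B2 = {1, 5, 7}  B3 = {1, 3, 5}  B4 = {2, 3, 5}  B5 = {2, 3, 6}  B6 = {2, 4, 6}
Tree: B1–B2, B2–B3, B3–B4, B4–B5, B5–B6

Each bag holds 3 vertices, so the decomposition has width 2, which upper-bounds the treewidth. For the lower bound, G contains the cycle 8–7–5–1–8, so G is not a forest; only forests have treewidth ≤ 1, hence tw(G) ≥ 2. Therefore the treewidth is 2.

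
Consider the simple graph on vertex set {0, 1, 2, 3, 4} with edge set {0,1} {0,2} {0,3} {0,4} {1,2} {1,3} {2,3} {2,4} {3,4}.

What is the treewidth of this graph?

A width-3 tree decomposition is:
Bags: B1 = {0, 2, 3, 4}  B2 = {0, 1, 2, 3}
Tree: B1–B2
The largest bag has 4 vertices, giving width 3; this decomposition certifies tw(G) ≤ 3. On the other hand G contains the 4-clique {0, 1, 2, 3}. A clique must lie in a single bag of any decomposition, so no decomposition can have width below 3. Therefore the treewidth is 3.

3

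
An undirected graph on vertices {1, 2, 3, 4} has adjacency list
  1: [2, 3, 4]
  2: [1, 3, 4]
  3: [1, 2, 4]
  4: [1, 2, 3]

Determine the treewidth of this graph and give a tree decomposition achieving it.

Treewidth 3.
One optimal decomposition is:
Bags: B1 = {1, 2, 3, 4}
Tree: (single bag)

A single bag containing all 4 vertices is trivially a valid decomposition of width 3. Conversely, {1, 2, 3, 4} is a clique of size 4, and the vertices of any clique must share a bag in every tree decomposition; so some bag has ≥ 4 vertices and tw(G) ≥ 3. Hence tw(G) = 3 exactly.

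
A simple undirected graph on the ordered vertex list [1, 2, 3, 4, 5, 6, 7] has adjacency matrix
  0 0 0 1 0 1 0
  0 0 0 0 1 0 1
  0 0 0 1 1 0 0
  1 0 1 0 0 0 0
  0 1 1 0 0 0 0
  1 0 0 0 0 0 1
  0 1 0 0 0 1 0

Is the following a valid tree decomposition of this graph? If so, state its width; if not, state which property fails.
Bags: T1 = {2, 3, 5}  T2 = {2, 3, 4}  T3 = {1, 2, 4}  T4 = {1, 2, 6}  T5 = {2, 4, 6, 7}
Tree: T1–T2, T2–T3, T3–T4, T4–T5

A tree decomposition must satisfy three properties: every vertex lies in some bag; for every edge, both endpoints lie together in some bag; and for every vertex, the bags containing it form a connected subtree. Here bags containing vertex 4 are not connected in the tree, so the decomposition is invalid.

No — bags containing vertex 4 are not connected in the tree.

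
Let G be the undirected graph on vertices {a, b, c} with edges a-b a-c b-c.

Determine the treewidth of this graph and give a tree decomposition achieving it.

With just one bag of size 3, the width is 3 − 1 = 2, so tw(G) ≤ 2. Conversely, {a, b, c} is a clique of size 3, and the vertices of any clique must share a bag in every tree decomposition; so some bag has ≥ 3 vertices and tw(G) ≥ 2. The upper and lower bounds meet at 2, so that is the treewidth.

Treewidth 2.
One optimal decomposition is:
Bags: B1 = {a, b, c}
Tree: (single bag)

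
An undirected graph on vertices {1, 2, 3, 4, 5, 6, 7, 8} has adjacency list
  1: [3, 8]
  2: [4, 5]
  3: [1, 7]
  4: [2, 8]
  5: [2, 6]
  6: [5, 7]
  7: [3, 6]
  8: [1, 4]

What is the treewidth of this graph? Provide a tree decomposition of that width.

Treewidth 2.
Bags: B1 = {1, 3, 8}  B2 = {3, 4, 8}  B3 = {2, 3, 4}  B4 = {2, 3, 5}  B5 = {3, 5, 6}  B6 = {3, 6, 7}
Tree: B1–B2, B2–B3, B3–B4, B4–B5, B5–B6

The largest bag has 3 vertices, giving width 2; this decomposition certifies tw(G) ≤ 2. For the lower bound, G contains the cycle 3–1–8–4–2–5–6–7–3, so G is not a forest; only forests have treewidth ≤ 1, hence tw(G) ≥ 2. The upper and lower bounds meet at 2, so that is the treewidth.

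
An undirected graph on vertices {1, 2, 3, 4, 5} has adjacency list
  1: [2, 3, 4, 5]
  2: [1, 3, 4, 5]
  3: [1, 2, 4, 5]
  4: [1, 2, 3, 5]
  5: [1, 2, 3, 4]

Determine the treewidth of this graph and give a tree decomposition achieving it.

Treewidth 4.
One such decomposition:
Bags: B1 = {1, 2, 3, 4, 5}
Tree: (single bag)

A single bag containing all 5 vertices is trivially a valid decomposition of width 4. For the lower bound, the 5 vertices {1, 2, 3, 4, 5} are pairwise adjacent, and any tree decomposition puts a clique entirely inside one bag — forcing width ≥ 4. Combining the bounds, tw(G) = 4.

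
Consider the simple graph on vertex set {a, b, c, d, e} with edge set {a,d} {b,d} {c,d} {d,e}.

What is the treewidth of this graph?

A width-1 tree decomposition is:
Bags: B1 = {b, d}  B2 = {d, e}  B3 = {a, d}  B4 = {c, d}
Tree: B1–B2, B2–B3, B2–B4
Every bag has size at most 2, so the width is 2 − 1 = 1 and tw(G) ≤ 1. Since G has at least one edge (e.g. b–d), it is not an edgeless graph, so tw(G) ≥ 1. The upper and lower bounds meet at 1, so that is the treewidth.

1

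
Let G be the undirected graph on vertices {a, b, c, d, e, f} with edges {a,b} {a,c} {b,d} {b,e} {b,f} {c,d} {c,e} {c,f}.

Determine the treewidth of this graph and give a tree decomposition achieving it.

Treewidth 2.
One optimal decomposition is:
Bags: B1 = {a, b, c}  B2 = {b, c, e}  B3 = {b, c, d}  B4 = {b, c, f}
Tree: B1–B2, B2–B3, B3–B4

Every bag has size at most 3, so the width is 3 − 1 = 2 and tw(G) ≤ 2. The edges b–a–c–e–b form a cycle, so G is not a tree and its treewidth is at least 2. The upper and lower bounds meet at 2, so that is the treewidth.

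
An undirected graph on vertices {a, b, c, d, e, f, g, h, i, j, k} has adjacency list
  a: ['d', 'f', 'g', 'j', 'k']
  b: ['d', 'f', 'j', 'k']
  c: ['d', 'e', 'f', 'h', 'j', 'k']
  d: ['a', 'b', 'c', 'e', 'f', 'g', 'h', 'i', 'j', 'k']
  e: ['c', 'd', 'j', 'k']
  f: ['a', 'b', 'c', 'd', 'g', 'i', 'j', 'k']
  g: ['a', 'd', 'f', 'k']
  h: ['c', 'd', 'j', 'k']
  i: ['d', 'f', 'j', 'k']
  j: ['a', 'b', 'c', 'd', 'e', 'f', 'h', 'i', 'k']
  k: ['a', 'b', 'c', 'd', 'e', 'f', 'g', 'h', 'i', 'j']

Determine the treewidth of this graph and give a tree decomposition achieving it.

Treewidth 4.
One optimal decomposition is:
Bags: B1 = {b, d, f, j, k}  B2 = {a, d, f, j, k}  B3 = {c, d, f, j, k}  B4 = {c, d, e, j, k}  B5 = {d, f, i, j, k}  B6 = {a, d, f, g, k}  B7 = {c, d, h, j, k}
Tree: B1–B2, B1–B3, B3–B4, B2–B5, B2–B6, B3–B7

Each bag holds 5 vertices, so the decomposition has width 4, which upper-bounds the treewidth. Conversely, {a, d, f, g, k} is a clique of size 5, and the vertices of any clique must share a bag in every tree decomposition; so some bag has ≥ 5 vertices and tw(G) ≥ 4. Therefore the treewidth is 4.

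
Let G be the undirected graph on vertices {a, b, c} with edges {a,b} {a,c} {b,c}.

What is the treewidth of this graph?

A width-2 tree decomposition is:
Bags: B1 = {a, b, c}
Tree: (single bag)
With just one bag of size 3, the width is 3 − 1 = 2, so tw(G) ≤ 2. For the lower bound, the 3 vertices {a, b, c} are pairwise adjacent, and any tree decomposition puts a clique entirely inside one bag — forcing width ≥ 2. Hence tw(G) = 2 exactly.

2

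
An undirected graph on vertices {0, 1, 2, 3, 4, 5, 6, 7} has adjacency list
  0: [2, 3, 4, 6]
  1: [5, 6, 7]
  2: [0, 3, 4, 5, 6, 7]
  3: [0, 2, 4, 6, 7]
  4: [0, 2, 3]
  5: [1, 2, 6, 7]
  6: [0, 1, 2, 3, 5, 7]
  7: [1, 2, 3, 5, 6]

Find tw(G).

A width-3 tree decomposition is:
Bags: B1 = {0, 2, 3, 4}  B2 = {0, 2, 3, 6}  B3 = {2, 3, 6, 7}  B4 = {2, 5, 6, 7}  B5 = {1, 5, 6, 7}
Tree: B1–B2, B2–B3, B3–B4, B4–B5
Each bag holds 4 vertices, so the decomposition has width 3, which upper-bounds the treewidth. For the lower bound, the 4 vertices {1, 5, 6, 7} are pairwise adjacent, and any tree decomposition puts a clique entirely inside one bag — forcing width ≥ 3. Hence tw(G) = 3 exactly.

3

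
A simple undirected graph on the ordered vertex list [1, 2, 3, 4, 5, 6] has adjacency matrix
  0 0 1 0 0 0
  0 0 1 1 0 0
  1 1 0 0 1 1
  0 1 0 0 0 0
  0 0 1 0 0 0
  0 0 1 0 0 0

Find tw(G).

A width-1 tree decomposition is:
Bags: B1 = {3, 5}  B2 = {2, 3}  B3 = {2, 4}  B4 = {1, 3}  B5 = {3, 6}
Tree: B1–B2, B2–B3, B1–B4, B2–B5
Every bag has size at most 2, so the width is 2 − 1 = 1 and tw(G) ≤ 1. G has an edge, so its treewidth is at least 1. Hence tw(G) = 1 exactly.

1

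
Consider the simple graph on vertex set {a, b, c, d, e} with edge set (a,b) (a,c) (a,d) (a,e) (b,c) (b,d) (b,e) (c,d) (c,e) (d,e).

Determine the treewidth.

A width-4 tree decomposition is:
Bags: B1 = {a, b, c, d, e}
Tree: (single bag)
With just one bag of size 5, the width is 5 − 1 = 4, so tw(G) ≤ 4. For the lower bound, the 5 vertices {a, b, c, d, e} are pairwise adjacent, and any tree decomposition puts a clique entirely inside one bag — forcing width ≥ 4. Combining the bounds, tw(G) = 4.

4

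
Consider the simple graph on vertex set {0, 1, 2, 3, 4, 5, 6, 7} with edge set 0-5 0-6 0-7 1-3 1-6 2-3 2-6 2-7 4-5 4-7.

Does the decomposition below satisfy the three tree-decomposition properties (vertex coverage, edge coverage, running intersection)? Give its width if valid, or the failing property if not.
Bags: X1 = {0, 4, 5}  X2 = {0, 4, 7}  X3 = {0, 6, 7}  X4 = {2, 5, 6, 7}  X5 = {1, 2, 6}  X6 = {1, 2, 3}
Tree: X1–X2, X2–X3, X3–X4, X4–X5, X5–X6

A tree decomposition must satisfy three properties: every vertex lies in some bag; for every edge, both endpoints lie together in some bag; and for every vertex, the bags containing it form a connected subtree. Here bags containing vertex 5 are not connected in the tree, so the decomposition is invalid.

No — bags containing vertex 5 are not connected in the tree.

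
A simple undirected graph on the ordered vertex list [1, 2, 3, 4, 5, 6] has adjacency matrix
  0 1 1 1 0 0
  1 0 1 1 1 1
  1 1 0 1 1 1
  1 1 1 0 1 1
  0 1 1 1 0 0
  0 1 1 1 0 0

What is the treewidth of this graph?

A width-3 tree decomposition is:
Bags: B1 = {1, 2, 3, 4}  B2 = {2, 3, 4, 6}  B3 = {2, 3, 4, 5}
Tree: B1–B2, B2–B3
The largest bag has 4 vertices, giving width 3; this decomposition certifies tw(G) ≤ 3. On the other hand G contains the 4-clique {1, 2, 3, 4}. A clique must lie in a single bag of any decomposition, so no decomposition can have width below 3. Hence tw(G) = 3 exactly.

3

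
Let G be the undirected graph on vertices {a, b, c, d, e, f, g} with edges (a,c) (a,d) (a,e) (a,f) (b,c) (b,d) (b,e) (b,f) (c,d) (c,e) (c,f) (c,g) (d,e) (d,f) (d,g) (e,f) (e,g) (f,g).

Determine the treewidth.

A width-4 tree decomposition is:
Bags: B1 = {b, c, d, e, f}  B2 = {c, d, e, f, g}  B3 = {a, c, d, e, f}
Tree: B1–B2, B2–B3
The largest bag has 5 vertices, giving width 4; this decomposition certifies tw(G) ≤ 4. Conversely, {c, d, e, f, g} is a clique of size 5, and the vertices of any clique must share a bag in every tree decomposition; so some bag has ≥ 5 vertices and tw(G) ≥ 4. The upper and lower bounds meet at 4, so that is the treewidth.

4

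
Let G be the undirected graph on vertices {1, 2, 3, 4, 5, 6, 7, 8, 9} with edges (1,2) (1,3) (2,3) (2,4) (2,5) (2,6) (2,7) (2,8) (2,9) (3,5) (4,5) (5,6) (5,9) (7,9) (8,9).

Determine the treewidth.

A width-2 tree decomposition is:
Bags: B1 = {2, 5, 9}  B2 = {2, 8, 9}  B3 = {2, 3, 5}  B4 = {2, 7, 9}  B5 = {2, 4, 5}  B6 = {1, 2, 3}  B7 = {2, 5, 6}
Tree: B1–B2, B1–B3, B1–B4, B1–B5, B3–B6, B3–B7
The largest bag has 3 vertices, giving width 2; this decomposition certifies tw(G) ≤ 2. Conversely, {2, 8, 9} is a clique of size 3, and the vertices of any clique must share a bag in every tree decomposition; so some bag has ≥ 3 vertices and tw(G) ≥ 2. Combining the bounds, tw(G) = 2.

2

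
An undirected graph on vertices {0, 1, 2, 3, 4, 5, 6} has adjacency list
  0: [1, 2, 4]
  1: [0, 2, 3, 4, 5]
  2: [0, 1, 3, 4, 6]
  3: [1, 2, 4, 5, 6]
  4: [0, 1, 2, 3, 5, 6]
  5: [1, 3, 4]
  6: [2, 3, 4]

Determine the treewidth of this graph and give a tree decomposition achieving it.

Treewidth 3.
Bags: B1 = {2, 3, 4, 6}  B2 = {1, 2, 3, 4}  B3 = {0, 1, 2, 4}  B4 = {1, 3, 4, 5}
Tree: B1–B2, B2–B3, B2–B4

The largest bag has 4 vertices, giving width 3; this decomposition certifies tw(G) ≤ 3. For the lower bound, the 4 vertices {0, 1, 2, 4} are pairwise adjacent, and any tree decomposition puts a clique entirely inside one bag — forcing width ≥ 3. Hence tw(G) = 3 exactly.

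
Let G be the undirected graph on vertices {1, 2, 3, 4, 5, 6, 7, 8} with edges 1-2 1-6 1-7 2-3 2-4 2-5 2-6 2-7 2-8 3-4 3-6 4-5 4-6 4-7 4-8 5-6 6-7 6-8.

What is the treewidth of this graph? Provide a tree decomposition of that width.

Treewidth 3.
One optimal decomposition is:
Bags: B1 = {2, 4, 6, 8}  B2 = {2, 4, 6, 7}  B3 = {2, 3, 4, 6}  B4 = {1, 2, 6, 7}  B5 = {2, 4, 5, 6}
Tree: B1–B2, B1–B3, B2–B4, B1–B5

Each bag holds 4 vertices, so the decomposition has width 3, which upper-bounds the treewidth. Conversely, {1, 2, 6, 7} is a clique of size 4, and the vertices of any clique must share a bag in every tree decomposition; so some bag has ≥ 4 vertices and tw(G) ≥ 3. Therefore the treewidth is 3.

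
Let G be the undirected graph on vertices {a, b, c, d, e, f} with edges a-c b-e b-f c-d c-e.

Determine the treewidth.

1

A width-1 tree decomposition is:
Bags: B1 = {b, f}  B2 = {b, e}  B3 = {c, e}  B4 = {a, c}  B5 = {c, d}
Tree: B1–B2, B2–B3, B3–B4, B3–B5
Each bag holds 2 vertices, so the decomposition has width 1, which upper-bounds the treewidth. Any graph with an edge has treewidth ≥ 1, and G has the edge b–f. Hence tw(G) = 1 exactly.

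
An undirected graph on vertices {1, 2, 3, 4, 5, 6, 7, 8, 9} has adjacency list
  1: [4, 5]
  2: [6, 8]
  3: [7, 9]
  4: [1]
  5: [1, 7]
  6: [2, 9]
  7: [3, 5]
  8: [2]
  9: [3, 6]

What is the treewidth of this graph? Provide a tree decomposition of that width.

Each bag holds 2 vertices, so the decomposition has width 1, which upper-bounds the treewidth. Any graph with an edge has treewidth ≥ 1, and G has the edge 8–2. Hence tw(G) = 1 exactly.

Treewidth 1.
Bags: B1 = {2, 8}  B2 = {2, 6}  B3 = {6, 9}  B4 = {3, 9}  B5 = {3, 7}  B6 = {5, 7}  B7 = {1, 5}  B8 = {1, 4}
Tree: B1–B2, B2–B3, B3–B4, B4–B5, B5–B6, B6–B7, B7–B8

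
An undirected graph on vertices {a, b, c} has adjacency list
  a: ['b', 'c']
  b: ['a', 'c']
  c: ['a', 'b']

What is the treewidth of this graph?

A width-2 tree decomposition is:
Bags: B1 = {a, b, c}
Tree: (single bag)
A single bag containing all 3 vertices is trivially a valid decomposition of width 2. On the other hand G contains the 3-clique {a, b, c}. A clique must lie in a single bag of any decomposition, so no decomposition can have width below 2. Combining the bounds, tw(G) = 2.

2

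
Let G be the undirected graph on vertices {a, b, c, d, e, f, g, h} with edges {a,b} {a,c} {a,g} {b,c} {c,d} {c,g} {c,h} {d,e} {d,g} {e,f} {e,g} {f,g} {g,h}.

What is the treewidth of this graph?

A width-2 tree decomposition is:
Bags: B1 = {a, c, g}  B2 = {c, g, h}  B3 = {a, b, c}  B4 = {c, d, g}  B5 = {d, e, g}  B6 = {e, f, g}
Tree: B1–B2, B1–B3, B2–B4, B4–B5, B5–B6
The largest bag has 3 vertices, giving width 2; this decomposition certifies tw(G) ≤ 2. For the lower bound, the 3 vertices {d, e, g} are pairwise adjacent, and any tree decomposition puts a clique entirely inside one bag — forcing width ≥ 2. Combining the bounds, tw(G) = 2.

2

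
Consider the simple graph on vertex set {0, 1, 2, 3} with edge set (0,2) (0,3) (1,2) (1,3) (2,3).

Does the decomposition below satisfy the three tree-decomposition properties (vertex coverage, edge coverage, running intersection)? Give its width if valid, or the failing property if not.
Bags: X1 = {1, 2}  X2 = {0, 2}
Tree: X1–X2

No — vertex 3 appears in no bag.

A tree decomposition must satisfy three properties: every vertex lies in some bag; for every edge, both endpoints lie together in some bag; and for every vertex, the bags containing it form a connected subtree. Here vertex 3 appears in no bag, so the decomposition is invalid.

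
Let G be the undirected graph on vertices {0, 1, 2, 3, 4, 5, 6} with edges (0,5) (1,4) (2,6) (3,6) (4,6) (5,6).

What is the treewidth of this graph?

A width-1 tree decomposition is:
Bags: B1 = {5, 6}  B2 = {0, 5}  B3 = {2, 6}  B4 = {4, 6}  B5 = {3, 6}  B6 = {1, 4}
Tree: B1–B2, B1–B3, B1–B4, B1–B5, B4–B6
Every bag has size at most 2, so the width is 2 − 1 = 1 and tw(G) ≤ 1. G has an edge, so its treewidth is at least 1. The upper and lower bounds meet at 1, so that is the treewidth.

1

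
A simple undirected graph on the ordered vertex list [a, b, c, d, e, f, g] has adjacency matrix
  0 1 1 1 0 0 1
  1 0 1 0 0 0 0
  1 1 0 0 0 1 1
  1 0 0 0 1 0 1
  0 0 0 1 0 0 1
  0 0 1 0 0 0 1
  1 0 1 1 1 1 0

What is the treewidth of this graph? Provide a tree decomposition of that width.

Treewidth 2.
Bags: B1 = {a, d, g}  B2 = {a, c, g}  B3 = {c, f, g}  B4 = {a, b, c}  B5 = {d, e, g}
Tree: B1–B2, B2–B3, B2–B4, B1–B5

Each bag holds 3 vertices, so the decomposition has width 2, which upper-bounds the treewidth. For the lower bound, the 3 vertices {d, e, g} are pairwise adjacent, and any tree decomposition puts a clique entirely inside one bag — forcing width ≥ 2. Hence tw(G) = 2 exactly.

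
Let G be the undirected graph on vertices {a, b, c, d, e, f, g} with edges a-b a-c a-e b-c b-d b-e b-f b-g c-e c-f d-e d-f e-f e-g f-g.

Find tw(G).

3

A width-3 tree decomposition is:
Bags: B1 = {b, c, e, f}  B2 = {b, e, f, g}  B3 = {a, b, c, e}  B4 = {b, d, e, f}
Tree: B1–B2, B1–B3, B2–B4
Every bag has size at most 4, so the width is 4 − 1 = 3 and tw(G) ≤ 3. On the other hand G contains the 4-clique {a, b, c, e}. A clique must lie in a single bag of any decomposition, so no decomposition can have width below 3. Hence tw(G) = 3 exactly.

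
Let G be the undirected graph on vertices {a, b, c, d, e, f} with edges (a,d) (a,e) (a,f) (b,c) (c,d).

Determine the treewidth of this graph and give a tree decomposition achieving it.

Treewidth 1.
One such decomposition:
Bags: B1 = {a, d}  B2 = {c, d}  B3 = {a, e}  B4 = {b, c}  B5 = {a, f}
Tree: B1–B2, B1–B3, B2–B4, B3–B5

Every bag has size at most 2, so the width is 2 − 1 = 1 and tw(G) ≤ 1. Since G has at least one edge (e.g. d–a), it is not an edgeless graph, so tw(G) ≥ 1. Therefore the treewidth is 1.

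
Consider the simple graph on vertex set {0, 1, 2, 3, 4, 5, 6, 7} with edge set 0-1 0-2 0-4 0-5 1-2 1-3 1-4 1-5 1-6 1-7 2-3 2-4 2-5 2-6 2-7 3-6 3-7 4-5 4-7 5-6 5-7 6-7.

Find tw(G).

A width-4 tree decomposition is:
Bags: B1 = {1, 2, 5, 6, 7}  B2 = {1, 2, 4, 5, 7}  B3 = {1, 2, 3, 6, 7}  B4 = {0, 1, 2, 4, 5}
Tree: B1–B2, B1–B3, B2–B4
Every bag has size at most 5, so the width is 5 − 1 = 4 and tw(G) ≤ 4. Conversely, {1, 2, 3, 6, 7} is a clique of size 5, and the vertices of any clique must share a bag in every tree decomposition; so some bag has ≥ 5 vertices and tw(G) ≥ 4. Therefore the treewidth is 4.

4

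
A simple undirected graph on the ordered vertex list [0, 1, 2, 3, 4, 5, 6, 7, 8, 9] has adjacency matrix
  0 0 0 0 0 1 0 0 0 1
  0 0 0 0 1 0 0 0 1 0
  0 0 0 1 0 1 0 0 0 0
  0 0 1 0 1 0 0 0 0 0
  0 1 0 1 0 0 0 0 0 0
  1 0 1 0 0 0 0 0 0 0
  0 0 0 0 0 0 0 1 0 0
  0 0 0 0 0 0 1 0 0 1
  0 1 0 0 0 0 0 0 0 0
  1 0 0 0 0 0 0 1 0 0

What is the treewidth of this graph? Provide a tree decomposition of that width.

Treewidth 1.
One optimal decomposition is:
Bags: B1 = {1, 8}  B2 = {1, 4}  B3 = {3, 4}  B4 = {2, 3}  B5 = {2, 5}  B6 = {0, 5}  B7 = {0, 9}  B8 = {7, 9}  B9 = {6, 7}
Tree: B1–B2, B2–B3, B3–B4, B4–B5, B5–B6, B6–B7, B7–B8, B8–B9

The largest bag has 2 vertices, giving width 1; this decomposition certifies tw(G) ≤ 1. G has an edge, so its treewidth is at least 1. Hence tw(G) = 1 exactly.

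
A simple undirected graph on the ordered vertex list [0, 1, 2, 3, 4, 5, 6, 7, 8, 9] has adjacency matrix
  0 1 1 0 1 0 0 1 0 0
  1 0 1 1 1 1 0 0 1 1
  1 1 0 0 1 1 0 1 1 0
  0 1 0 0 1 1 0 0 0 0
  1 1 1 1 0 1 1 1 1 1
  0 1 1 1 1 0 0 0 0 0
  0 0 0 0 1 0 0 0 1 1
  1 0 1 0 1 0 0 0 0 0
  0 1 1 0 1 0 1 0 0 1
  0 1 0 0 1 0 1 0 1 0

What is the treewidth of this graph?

A width-3 tree decomposition is:
Bags: B1 = {1, 2, 4, 8}  B2 = {1, 2, 4, 5}  B3 = {1, 4, 8, 9}  B4 = {0, 1, 2, 4}  B5 = {0, 2, 4, 7}  B6 = {4, 6, 8, 9}  B7 = {1, 3, 4, 5}
Tree: B1–B2, B1–B3, B1–B4, B4–B5, B3–B6, B2–B7
Every bag has size at most 4, so the width is 4 − 1 = 3 and tw(G) ≤ 3. Conversely, {1, 4, 8, 9} is a clique of size 4, and the vertices of any clique must share a bag in every tree decomposition; so some bag has ≥ 4 vertices and tw(G) ≥ 3. Combining the bounds, tw(G) = 3.

3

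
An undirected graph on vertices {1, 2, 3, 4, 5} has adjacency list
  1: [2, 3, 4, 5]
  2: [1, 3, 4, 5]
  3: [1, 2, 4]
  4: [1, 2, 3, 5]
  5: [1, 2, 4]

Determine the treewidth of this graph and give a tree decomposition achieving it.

Treewidth 3.
One optimal decomposition is:
Bags: B1 = {1, 2, 4, 5}  B2 = {1, 2, 3, 4}
Tree: B1–B2

Each bag holds 4 vertices, so the decomposition has width 3, which upper-bounds the treewidth. Conversely, {1, 2, 3, 4} is a clique of size 4, and the vertices of any clique must share a bag in every tree decomposition; so some bag has ≥ 4 vertices and tw(G) ≥ 3. The upper and lower bounds meet at 3, so that is the treewidth.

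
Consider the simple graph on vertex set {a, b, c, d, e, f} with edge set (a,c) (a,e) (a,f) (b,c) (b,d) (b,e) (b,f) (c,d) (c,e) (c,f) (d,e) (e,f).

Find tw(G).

A width-3 tree decomposition is:
Bags: B1 = {b, c, e, f}  B2 = {a, c, e, f}  B3 = {b, c, d, e}
Tree: B1–B2, B1–B3
The largest bag has 4 vertices, giving width 3; this decomposition certifies tw(G) ≤ 3. On the other hand G contains the 4-clique {b, c, d, e}. A clique must lie in a single bag of any decomposition, so no decomposition can have width below 3. Hence tw(G) = 3 exactly.

3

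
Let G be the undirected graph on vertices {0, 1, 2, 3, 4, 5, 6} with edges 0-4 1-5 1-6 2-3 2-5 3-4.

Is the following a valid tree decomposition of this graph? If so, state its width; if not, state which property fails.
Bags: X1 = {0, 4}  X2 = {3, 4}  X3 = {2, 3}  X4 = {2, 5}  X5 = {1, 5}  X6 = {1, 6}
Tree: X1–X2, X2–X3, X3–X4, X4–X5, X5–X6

Checking the three conditions: (i) the bags cover all of {0, 1, 2, 3, 4, 5, 6}; (ii) for each edge, some bag contains both endpoints; (iii) the bags containing any fixed vertex form a subtree. All hold, so the decomposition is valid with width 2 − 1 = 1.

Yes; width 1.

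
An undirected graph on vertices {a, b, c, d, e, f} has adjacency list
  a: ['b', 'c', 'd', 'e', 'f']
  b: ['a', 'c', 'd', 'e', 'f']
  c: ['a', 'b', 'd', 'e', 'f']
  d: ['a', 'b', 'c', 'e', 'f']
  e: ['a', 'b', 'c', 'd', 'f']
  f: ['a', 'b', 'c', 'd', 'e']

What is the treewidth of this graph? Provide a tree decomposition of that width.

A single bag containing all 6 vertices is trivially a valid decomposition of width 5. On the other hand G contains the 6-clique {a, b, c, d, e, f}. A clique must lie in a single bag of any decomposition, so no decomposition can have width below 5. Therefore the treewidth is 5.

Treewidth 5.
One optimal decomposition is:
Bags: B1 = {a, b, c, d, e, f}
Tree: (single bag)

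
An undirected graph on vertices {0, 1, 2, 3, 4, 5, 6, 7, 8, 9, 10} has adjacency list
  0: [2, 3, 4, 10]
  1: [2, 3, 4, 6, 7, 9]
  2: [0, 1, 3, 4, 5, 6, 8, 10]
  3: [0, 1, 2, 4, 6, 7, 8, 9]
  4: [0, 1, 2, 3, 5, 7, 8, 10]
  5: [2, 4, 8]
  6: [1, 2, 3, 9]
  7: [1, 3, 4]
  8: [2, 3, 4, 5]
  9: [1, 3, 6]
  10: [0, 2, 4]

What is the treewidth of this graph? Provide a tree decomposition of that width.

Each bag holds 4 vertices, so the decomposition has width 3, which upper-bounds the treewidth. On the other hand G contains the 4-clique {1, 3, 6, 9}. A clique must lie in a single bag of any decomposition, so no decomposition can have width below 3. Hence tw(G) = 3 exactly.

Treewidth 3.
One optimal decomposition is:
Bags: B1 = {2, 3, 4, 8}  B2 = {1, 2, 3, 4}  B3 = {1, 3, 4, 7}  B4 = {2, 4, 5, 8}  B5 = {0, 2, 3, 4}  B6 = {1, 2, 3, 6}  B7 = {1, 3, 6, 9}  B8 = {0, 2, 4, 10}
Tree: B1–B2, B2–B3, B1–B4, B2–B5, B2–B6, B6–B7, B5–B8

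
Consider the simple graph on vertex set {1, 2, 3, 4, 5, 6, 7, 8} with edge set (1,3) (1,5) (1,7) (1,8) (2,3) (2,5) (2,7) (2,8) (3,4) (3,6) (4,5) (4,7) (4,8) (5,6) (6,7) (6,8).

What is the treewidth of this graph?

A width-4 tree decomposition is:
Bags: B1 = {1, 2, 4, 6, 7}  B2 = {1, 2, 4, 5, 6}  B3 = {1, 2, 4, 6, 8}  B4 = {1, 2, 3, 4, 6}
Tree: B1–B2, B2–B3, B3–B4
The largest bag has 5 vertices, giving width 4; this decomposition certifies tw(G) ≤ 4. For the lower bound: the 5 vertex sets {1,7}, {4,5}, {6,8}, {2}, {3} are disjoint, each induces a connected subgraph, and every pair is joined by at least one edge of G. Contracting each set to a single vertex therefore yields K_{5} as a minor, and since treewidth is minor-monotone, tw(G) ≥ tw(K_{5}) = 4. Hence tw(G) = 4 exactly.

4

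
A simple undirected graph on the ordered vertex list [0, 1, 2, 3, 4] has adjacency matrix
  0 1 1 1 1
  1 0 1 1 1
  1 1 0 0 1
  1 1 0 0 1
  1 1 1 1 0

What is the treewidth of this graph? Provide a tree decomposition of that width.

The largest bag has 4 vertices, giving width 3; this decomposition certifies tw(G) ≤ 3. Conversely, {0, 1, 2, 4} is a clique of size 4, and the vertices of any clique must share a bag in every tree decomposition; so some bag has ≥ 4 vertices and tw(G) ≥ 3. The upper and lower bounds meet at 3, so that is the treewidth.

Treewidth 3.
Bags: B1 = {0, 1, 3, 4}  B2 = {0, 1, 2, 4}
Tree: B1–B2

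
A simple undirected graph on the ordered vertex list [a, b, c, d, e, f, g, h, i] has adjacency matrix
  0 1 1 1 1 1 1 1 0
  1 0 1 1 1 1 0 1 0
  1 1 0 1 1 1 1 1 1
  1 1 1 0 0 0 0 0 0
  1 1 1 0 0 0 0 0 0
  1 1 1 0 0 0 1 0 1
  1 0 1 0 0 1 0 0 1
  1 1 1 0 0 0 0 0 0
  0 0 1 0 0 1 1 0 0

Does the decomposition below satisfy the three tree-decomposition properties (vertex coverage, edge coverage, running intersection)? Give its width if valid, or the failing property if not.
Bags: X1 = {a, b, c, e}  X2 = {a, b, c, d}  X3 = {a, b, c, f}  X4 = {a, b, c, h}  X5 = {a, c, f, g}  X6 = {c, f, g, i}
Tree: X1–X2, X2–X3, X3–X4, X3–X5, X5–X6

Checking the three conditions: (i) the bags cover all of {a, b, c, d, e, f, g, h, i}; (ii) for each edge, some bag contains both endpoints; (iii) the bags containing any fixed vertex form a subtree. All hold, so the decomposition is valid with width 4 − 1 = 3.

Yes; width 3.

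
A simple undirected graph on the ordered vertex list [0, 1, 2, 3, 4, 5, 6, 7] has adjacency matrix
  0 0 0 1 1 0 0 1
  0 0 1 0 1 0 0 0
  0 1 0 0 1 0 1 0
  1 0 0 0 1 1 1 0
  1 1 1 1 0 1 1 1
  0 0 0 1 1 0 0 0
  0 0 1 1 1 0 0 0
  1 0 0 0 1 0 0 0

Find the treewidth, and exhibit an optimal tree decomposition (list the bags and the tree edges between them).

Every bag has size at most 3, so the width is 3 − 1 = 2 and tw(G) ≤ 2. Conversely, {1, 2, 4} is a clique of size 3, and the vertices of any clique must share a bag in every tree decomposition; so some bag has ≥ 3 vertices and tw(G) ≥ 2. The upper and lower bounds meet at 2, so that is the treewidth.

Treewidth 2.
Bags: B1 = {3, 4, 6}  B2 = {0, 3, 4}  B3 = {0, 4, 7}  B4 = {2, 4, 6}  B5 = {3, 4, 5}  B6 = {1, 2, 4}
Tree: B1–B2, B2–B3, B1–B4, B1–B5, B4–B6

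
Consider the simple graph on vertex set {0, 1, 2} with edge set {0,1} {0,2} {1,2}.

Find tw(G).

A width-2 tree decomposition is:
Bags: B1 = {0, 1, 2}
Tree: (single bag)
With just one bag of size 3, the width is 3 − 1 = 2, so tw(G) ≤ 2. For the lower bound, the 3 vertices {0, 1, 2} are pairwise adjacent, and any tree decomposition puts a clique entirely inside one bag — forcing width ≥ 2. Combining the bounds, tw(G) = 2.

2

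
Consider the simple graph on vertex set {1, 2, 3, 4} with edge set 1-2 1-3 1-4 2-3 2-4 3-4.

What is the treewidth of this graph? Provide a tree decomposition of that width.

With just one bag of size 4, the width is 4 − 1 = 3, so tw(G) ≤ 3. On the other hand G contains the 4-clique {1, 2, 3, 4}. A clique must lie in a single bag of any decomposition, so no decomposition can have width below 3. Therefore the treewidth is 3.

Treewidth 3.
Bags: B1 = {1, 2, 3, 4}
Tree: (single bag)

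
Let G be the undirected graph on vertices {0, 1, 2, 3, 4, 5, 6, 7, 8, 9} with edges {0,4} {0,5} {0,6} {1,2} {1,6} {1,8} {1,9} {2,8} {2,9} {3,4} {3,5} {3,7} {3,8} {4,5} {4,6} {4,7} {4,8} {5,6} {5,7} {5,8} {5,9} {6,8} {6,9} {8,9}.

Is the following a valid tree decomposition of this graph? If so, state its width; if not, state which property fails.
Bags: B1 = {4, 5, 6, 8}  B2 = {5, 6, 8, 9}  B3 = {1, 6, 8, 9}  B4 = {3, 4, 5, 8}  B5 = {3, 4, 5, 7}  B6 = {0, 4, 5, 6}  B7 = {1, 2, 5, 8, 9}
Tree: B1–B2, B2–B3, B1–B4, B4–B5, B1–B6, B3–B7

No — bags containing vertex 5 are not connected in the tree.

A tree decomposition must satisfy three properties: every vertex lies in some bag; for every edge, both endpoints lie together in some bag; and for every vertex, the bags containing it form a connected subtree. Here bags containing vertex 5 are not connected in the tree, so the decomposition is invalid.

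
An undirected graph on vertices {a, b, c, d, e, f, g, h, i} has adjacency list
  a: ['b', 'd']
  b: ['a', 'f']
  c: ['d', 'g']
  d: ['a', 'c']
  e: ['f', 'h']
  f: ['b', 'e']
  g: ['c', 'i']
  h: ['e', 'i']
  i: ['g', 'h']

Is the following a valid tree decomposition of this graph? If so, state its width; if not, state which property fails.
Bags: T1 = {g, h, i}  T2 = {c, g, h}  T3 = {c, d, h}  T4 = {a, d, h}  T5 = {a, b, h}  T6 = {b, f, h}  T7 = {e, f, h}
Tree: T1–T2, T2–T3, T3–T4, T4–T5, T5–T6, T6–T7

Yes; width 2.

Every vertex of G appears in some bag (union = {a, b, c, d, e, f, g, h, i}); every edge is covered by a bag; and for each vertex v the set of bags containing v is connected in the bag tree. The decomposition is therefore valid. The largest bag has 3 vertices, so the width is 2.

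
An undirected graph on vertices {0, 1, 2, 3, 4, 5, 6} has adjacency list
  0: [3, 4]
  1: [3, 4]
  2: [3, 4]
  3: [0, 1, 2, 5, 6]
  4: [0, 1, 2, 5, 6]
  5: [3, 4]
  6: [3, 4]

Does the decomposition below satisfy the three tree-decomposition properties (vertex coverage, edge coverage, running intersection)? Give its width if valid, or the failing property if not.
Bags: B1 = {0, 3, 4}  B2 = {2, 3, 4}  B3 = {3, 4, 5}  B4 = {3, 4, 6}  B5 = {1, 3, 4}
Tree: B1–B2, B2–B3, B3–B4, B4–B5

Yes; width 2.

Vertex coverage: the bags together contain {0, 1, 2, 3, 4, 5, 6}, the full vertex set. Edge coverage: each edge of G has both endpoints in at least one bag. Running intersection: for every vertex, the bags containing it form a connected subtree. All three properties hold, so this is a valid tree decomposition of width max|bag| − 1 = 2, and hence tw(G) ≤ 2.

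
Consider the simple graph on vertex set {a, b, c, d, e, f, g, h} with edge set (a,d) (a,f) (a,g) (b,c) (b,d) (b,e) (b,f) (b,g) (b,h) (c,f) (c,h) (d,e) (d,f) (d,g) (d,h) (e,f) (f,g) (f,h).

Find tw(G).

3

A width-3 tree decomposition is:
Bags: B1 = {b, d, f, g}  B2 = {b, d, f, h}  B3 = {b, c, f, h}  B4 = {a, d, f, g}  B5 = {b, d, e, f}
Tree: B1–B2, B2–B3, B1–B4, B1–B5
The largest bag has 4 vertices, giving width 3; this decomposition certifies tw(G) ≤ 3. On the other hand G contains the 4-clique {a, d, f, g}. A clique must lie in a single bag of any decomposition, so no decomposition can have width below 3. The upper and lower bounds meet at 3, so that is the treewidth.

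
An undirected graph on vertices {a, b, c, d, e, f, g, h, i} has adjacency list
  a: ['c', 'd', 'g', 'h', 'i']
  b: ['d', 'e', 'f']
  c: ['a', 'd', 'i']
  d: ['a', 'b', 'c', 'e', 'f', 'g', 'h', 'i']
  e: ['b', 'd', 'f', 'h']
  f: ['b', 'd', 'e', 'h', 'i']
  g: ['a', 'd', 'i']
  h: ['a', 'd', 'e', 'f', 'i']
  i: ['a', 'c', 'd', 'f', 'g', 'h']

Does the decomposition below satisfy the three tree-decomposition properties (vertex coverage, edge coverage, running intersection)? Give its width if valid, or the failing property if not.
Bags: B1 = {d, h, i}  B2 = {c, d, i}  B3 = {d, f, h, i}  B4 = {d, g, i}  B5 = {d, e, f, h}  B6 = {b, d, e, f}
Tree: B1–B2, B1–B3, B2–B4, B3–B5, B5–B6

A tree decomposition must satisfy three properties: every vertex lies in some bag; for every edge, both endpoints lie together in some bag; and for every vertex, the bags containing it form a connected subtree. Here vertex a appears in no bag, so the decomposition is invalid.

No — vertex a appears in no bag.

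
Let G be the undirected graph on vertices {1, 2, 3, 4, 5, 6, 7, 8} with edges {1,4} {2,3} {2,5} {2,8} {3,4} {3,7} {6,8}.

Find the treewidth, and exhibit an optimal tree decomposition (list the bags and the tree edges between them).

Treewidth 1.
Bags: B1 = {2, 5}  B2 = {2, 3}  B3 = {2, 8}  B4 = {3, 4}  B5 = {6, 8}  B6 = {3, 7}  B7 = {1, 4}
Tree: B1–B2, B1–B3, B2–B4, B3–B5, B2–B6, B4–B7

The largest bag has 2 vertices, giving width 1; this decomposition certifies tw(G) ≤ 1. Since G has at least one edge (e.g. 5–2), it is not an edgeless graph, so tw(G) ≥ 1. The upper and lower bounds meet at 1, so that is the treewidth.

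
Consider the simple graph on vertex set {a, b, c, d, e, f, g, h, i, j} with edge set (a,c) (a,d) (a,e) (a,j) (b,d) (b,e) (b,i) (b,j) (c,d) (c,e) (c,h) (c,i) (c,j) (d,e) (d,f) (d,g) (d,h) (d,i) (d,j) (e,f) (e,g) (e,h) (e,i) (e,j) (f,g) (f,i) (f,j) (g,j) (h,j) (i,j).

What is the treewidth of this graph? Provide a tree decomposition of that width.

Treewidth 4.
Bags: B1 = {c, d, e, i, j}  B2 = {a, c, d, e, j}  B3 = {d, e, f, i, j}  B4 = {d, e, f, g, j}  B5 = {b, d, e, i, j}  B6 = {c, d, e, h, j}
Tree: B1–B2, B1–B3, B3–B4, B1–B5, B2–B6

The largest bag has 5 vertices, giving width 4; this decomposition certifies tw(G) ≤ 4. Conversely, {d, e, f, g, j} is a clique of size 5, and the vertices of any clique must share a bag in every tree decomposition; so some bag has ≥ 5 vertices and tw(G) ≥ 4. Combining the bounds, tw(G) = 4.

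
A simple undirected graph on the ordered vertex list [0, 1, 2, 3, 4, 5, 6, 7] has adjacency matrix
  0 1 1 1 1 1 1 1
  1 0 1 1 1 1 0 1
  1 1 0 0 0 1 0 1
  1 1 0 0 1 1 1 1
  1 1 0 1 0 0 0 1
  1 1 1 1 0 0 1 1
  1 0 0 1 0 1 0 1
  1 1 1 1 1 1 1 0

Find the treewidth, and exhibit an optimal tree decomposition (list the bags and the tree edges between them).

The largest bag has 5 vertices, giving width 4; this decomposition certifies tw(G) ≤ 4. For the lower bound, the 5 vertices {0, 1, 2, 5, 7} are pairwise adjacent, and any tree decomposition puts a clique entirely inside one bag — forcing width ≥ 4. Therefore the treewidth is 4.

Treewidth 4.
One such decomposition:
Bags: B1 = {0, 1, 2, 5, 7}  B2 = {0, 1, 3, 5, 7}  B3 = {0, 3, 5, 6, 7}  B4 = {0, 1, 3, 4, 7}
Tree: B1–B2, B2–B3, B2–B4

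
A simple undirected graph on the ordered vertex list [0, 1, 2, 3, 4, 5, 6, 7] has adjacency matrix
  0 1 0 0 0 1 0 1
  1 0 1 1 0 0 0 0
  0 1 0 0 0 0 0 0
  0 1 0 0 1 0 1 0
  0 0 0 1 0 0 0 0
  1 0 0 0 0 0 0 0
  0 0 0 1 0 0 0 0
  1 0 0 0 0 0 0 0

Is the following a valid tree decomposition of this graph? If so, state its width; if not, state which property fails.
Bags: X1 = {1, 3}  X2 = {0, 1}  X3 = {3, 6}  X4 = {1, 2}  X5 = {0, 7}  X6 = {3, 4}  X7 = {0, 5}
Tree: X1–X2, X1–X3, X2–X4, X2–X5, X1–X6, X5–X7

Vertex coverage: the bags together contain {0, 1, 2, 3, 4, 5, 6, 7}, the full vertex set. Edge coverage: each edge of G has both endpoints in at least one bag. Running intersection: for every vertex, the bags containing it form a connected subtree. All three properties hold, so this is a valid tree decomposition of width max|bag| − 1 = 1, and hence tw(G) ≤ 1.

Yes; width 1.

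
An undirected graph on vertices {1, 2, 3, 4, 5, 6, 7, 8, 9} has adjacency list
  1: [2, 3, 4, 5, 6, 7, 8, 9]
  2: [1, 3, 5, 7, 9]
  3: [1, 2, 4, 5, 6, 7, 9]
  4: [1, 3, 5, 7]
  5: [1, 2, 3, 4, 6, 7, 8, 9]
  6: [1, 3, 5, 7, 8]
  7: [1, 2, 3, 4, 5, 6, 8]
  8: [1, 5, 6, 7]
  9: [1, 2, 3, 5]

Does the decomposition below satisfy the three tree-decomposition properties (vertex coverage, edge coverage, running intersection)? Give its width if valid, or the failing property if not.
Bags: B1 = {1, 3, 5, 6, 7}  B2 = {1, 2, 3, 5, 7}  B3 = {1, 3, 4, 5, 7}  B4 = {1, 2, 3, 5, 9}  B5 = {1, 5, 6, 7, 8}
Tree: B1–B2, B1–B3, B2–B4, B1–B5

Yes; width 4.

Checking the three conditions: (i) the bags cover all of {1, 2, 3, 4, 5, 6, 7, 8, 9}; (ii) for each edge, some bag contains both endpoints; (iii) the bags containing any fixed vertex form a subtree. All hold, so the decomposition is valid with width 5 − 1 = 4.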